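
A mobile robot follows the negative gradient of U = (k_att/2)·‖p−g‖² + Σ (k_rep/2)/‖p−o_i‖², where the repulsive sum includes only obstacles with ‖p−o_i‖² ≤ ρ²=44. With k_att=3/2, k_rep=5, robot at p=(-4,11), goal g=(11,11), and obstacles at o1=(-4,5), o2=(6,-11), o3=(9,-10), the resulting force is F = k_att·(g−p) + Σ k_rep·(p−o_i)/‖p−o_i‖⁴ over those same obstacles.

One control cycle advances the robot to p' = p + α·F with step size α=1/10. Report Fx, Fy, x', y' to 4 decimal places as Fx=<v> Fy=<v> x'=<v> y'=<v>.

Fx=22.5000 Fy=0.0231 x'=-1.7500 y'=11.0023

F_att = 3/2·(g−p) = 3/2·(15,0) = (22.5000,0.0000)
o1: d²=36 ≤ ρ²=44; F_rep = 5·(0,6)/36² = (0.0000,0.0231)
o2: d²=584 > ρ²=44 → inactive
o3: d²=610 > ρ²=44 → inactive
F = F_att + ΣF_rep = (22.5000,0.0231)
p' = p + 1/10·F = (-1.7500,11.0023)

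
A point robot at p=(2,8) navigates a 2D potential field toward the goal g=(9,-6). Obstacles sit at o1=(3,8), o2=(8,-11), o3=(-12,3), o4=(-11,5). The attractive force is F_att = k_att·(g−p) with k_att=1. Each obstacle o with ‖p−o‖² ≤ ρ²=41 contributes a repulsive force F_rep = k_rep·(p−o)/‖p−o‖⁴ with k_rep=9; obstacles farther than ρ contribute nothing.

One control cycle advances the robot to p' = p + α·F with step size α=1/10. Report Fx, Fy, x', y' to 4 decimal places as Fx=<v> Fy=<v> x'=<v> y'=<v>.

F_att = 1·(g−p) = 1·(7,-14) = (7.0000,-14.0000)
o1: d²=1 ≤ ρ²=41; F_rep = 9·(-1,0)/1² = (-9.0000,0.0000)
o2: d²=397 > ρ²=41 → inactive
o3: d²=221 > ρ²=41 → inactive
o4: d²=178 > ρ²=41 → inactive
F = F_att + ΣF_rep = (-2.0000,-14.0000)
p' = p + 1/10·F = (1.8000,6.6000)

Fx=-2.0000 Fy=-14.0000 x'=1.8000 y'=6.6000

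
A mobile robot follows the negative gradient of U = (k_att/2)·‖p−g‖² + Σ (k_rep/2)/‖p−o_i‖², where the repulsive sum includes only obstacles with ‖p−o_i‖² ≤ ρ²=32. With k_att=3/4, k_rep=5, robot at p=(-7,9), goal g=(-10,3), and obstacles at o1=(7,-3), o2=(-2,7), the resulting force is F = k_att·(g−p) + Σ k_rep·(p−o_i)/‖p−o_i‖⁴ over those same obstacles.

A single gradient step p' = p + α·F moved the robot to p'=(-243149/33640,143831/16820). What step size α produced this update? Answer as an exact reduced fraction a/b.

α = 1/10

F_att = 3/4·(g−p) = 3/4·(-3,-6) = (-2.2500,-4.5000)
o1: d²=340 > ρ²=32 → inactive
o2: d²=29 ≤ ρ²=32; F_rep = 5·(-5,2)/29² = (-0.0297,0.0119)
F = F_att + ΣF_rep = (-2.2797,-4.4881)
Δp = p'−p = (-0.2280,-0.4488); α = Δx/Fx = (-7669/33640) / (-7669/3364) = 1/10
check: Δy/Fy = (-7549/16820) / (-7549/1682) = 1/10 ✓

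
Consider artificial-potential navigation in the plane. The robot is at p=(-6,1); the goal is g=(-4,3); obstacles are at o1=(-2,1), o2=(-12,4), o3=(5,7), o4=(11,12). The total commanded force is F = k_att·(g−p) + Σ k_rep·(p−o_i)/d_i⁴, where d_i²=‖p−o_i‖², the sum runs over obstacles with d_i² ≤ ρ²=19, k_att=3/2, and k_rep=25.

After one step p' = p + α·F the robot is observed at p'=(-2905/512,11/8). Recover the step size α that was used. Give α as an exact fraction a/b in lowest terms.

F_att = 3/2·(g−p) = 3/2·(2,2) = (3.0000,3.0000)
o1: d²=16 ≤ ρ²=19; F_rep = 25·(-4,0)/16² = (-0.3906,0.0000)
o2: d²=45 > ρ²=19 → inactive
o3: d²=157 > ρ²=19 → inactive
o4: d²=410 > ρ²=19 → inactive
F = F_att + ΣF_rep = (2.6094,3.0000)
Δp = p'−p = (0.3262,0.3750); α = Δx/Fx = (167/512) / (167/64) = 1/8
check: Δy/Fy = (3/8) / (3) = 1/8 ✓

α = 1/8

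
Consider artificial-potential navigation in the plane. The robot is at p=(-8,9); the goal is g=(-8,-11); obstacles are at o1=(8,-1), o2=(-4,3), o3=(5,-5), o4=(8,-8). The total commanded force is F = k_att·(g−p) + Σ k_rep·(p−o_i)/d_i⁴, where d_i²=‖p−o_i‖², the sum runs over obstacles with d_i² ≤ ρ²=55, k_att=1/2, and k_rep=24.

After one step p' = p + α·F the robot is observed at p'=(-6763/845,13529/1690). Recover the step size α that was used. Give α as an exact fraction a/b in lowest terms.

F_att = 1/2·(g−p) = 1/2·(0,-20) = (0.0000,-10.0000)
o1: d²=356 > ρ²=55 → inactive
o2: d²=52 ≤ ρ²=55; F_rep = 24·(-4,6)/52² = (-0.0355,0.0533)
o3: d²=365 > ρ²=55 → inactive
o4: d²=545 > ρ²=55 → inactive
F = F_att + ΣF_rep = (-0.0355,-9.9467)
Δp = p'−p = (-0.0036,-0.9947); α = Δx/Fx = (-3/845) / (-6/169) = 1/10
check: Δy/Fy = (-1681/1690) / (-1681/169) = 1/10 ✓

α = 1/10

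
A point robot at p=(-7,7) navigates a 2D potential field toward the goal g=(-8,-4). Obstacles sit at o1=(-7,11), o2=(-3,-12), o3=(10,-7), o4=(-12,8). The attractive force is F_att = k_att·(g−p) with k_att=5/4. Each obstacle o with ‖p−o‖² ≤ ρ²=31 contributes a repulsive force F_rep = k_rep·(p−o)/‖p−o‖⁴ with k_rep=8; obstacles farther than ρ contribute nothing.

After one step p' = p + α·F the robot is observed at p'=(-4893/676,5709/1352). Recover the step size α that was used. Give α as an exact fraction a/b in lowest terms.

α = 1/5

F_att = 5/4·(g−p) = 5/4·(-1,-11) = (-1.2500,-13.7500)
o1: d²=16 ≤ ρ²=31; F_rep = 8·(0,-4)/16² = (0.0000,-0.1250)
o2: d²=377 > ρ²=31 → inactive
o3: d²=485 > ρ²=31 → inactive
o4: d²=26 ≤ ρ²=31; F_rep = 8·(5,-1)/26² = (0.0592,-0.0118)
F = F_att + ΣF_rep = (-1.1908,-13.8868)
Δp = p'−p = (-0.2382,-2.7774); α = Δx/Fx = (-161/676) / (-805/676) = 1/5
check: Δy/Fy = (-3755/1352) / (-18775/1352) = 1/5 ✓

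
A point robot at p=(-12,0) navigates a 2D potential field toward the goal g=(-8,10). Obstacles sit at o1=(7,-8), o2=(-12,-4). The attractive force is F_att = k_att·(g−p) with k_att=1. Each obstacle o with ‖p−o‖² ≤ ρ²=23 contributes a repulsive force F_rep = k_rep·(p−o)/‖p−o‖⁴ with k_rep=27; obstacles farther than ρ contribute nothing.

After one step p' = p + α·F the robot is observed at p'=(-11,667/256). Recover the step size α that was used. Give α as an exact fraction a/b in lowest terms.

F_att = 1·(g−p) = 1·(4,10) = (4.0000,10.0000)
o1: d²=425 > ρ²=23 → inactive
o2: d²=16 ≤ ρ²=23; F_rep = 27·(0,4)/16² = (0.0000,0.4219)
F = F_att + ΣF_rep = (4.0000,10.4219)
Δp = p'−p = (1.0000,2.6055); α = Δx/Fx = (1) / (4) = 1/4
check: Δy/Fy = (667/256) / (667/64) = 1/4 ✓

α = 1/4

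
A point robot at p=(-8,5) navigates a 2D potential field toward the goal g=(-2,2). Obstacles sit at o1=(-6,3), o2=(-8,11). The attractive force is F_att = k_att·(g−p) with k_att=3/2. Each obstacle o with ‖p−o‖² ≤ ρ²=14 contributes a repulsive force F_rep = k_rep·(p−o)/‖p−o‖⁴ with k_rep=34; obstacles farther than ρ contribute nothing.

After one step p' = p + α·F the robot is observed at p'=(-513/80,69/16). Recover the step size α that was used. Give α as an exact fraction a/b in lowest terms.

α = 1/5

F_att = 3/2·(g−p) = 3/2·(6,-3) = (9.0000,-4.5000)
o1: d²=8 ≤ ρ²=14; F_rep = 34·(-2,2)/8² = (-1.0625,1.0625)
o2: d²=36 > ρ²=14 → inactive
F = F_att + ΣF_rep = (7.9375,-3.4375)
Δp = p'−p = (1.5875,-0.6875); α = Δx/Fx = (127/80) / (127/16) = 1/5
check: Δy/Fy = (-11/16) / (-55/16) = 1/5 ✓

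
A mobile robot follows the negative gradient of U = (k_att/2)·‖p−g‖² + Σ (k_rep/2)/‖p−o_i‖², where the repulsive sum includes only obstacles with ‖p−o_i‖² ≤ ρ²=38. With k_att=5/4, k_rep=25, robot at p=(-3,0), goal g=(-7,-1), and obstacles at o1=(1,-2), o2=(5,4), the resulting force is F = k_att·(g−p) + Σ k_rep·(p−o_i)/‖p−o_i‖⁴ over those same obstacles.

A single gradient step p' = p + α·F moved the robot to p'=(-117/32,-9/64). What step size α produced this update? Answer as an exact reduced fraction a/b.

F_att = 5/4·(g−p) = 5/4·(-4,-1) = (-5.0000,-1.2500)
o1: d²=20 ≤ ρ²=38; F_rep = 25·(-4,2)/20² = (-0.2500,0.1250)
o2: d²=80 > ρ²=38 → inactive
F = F_att + ΣF_rep = (-5.2500,-1.1250)
Δp = p'−p = (-0.6562,-0.1406); α = Δx/Fx = (-21/32) / (-21/4) = 1/8
check: Δy/Fy = (-9/64) / (-9/8) = 1/8 ✓

α = 1/8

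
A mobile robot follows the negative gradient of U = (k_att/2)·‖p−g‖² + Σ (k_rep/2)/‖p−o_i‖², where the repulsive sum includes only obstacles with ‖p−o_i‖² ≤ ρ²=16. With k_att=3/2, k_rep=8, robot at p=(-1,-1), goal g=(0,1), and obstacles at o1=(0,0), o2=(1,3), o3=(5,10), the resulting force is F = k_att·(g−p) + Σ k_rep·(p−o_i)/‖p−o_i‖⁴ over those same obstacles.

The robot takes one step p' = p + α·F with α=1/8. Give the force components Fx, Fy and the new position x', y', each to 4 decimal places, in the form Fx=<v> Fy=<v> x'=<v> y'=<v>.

F_att = 3/2·(g−p) = 3/2·(1,2) = (1.5000,3.0000)
o1: d²=2 ≤ ρ²=16; F_rep = 8·(-1,-1)/2² = (-2.0000,-2.0000)
o2: d²=20 > ρ²=16 → inactive
o3: d²=157 > ρ²=16 → inactive
F = F_att + ΣF_rep = (-0.5000,1.0000)
p' = p + 1/8·F = (-1.0625,-0.8750)

Fx=-0.5000 Fy=1.0000 x'=-1.0625 y'=-0.8750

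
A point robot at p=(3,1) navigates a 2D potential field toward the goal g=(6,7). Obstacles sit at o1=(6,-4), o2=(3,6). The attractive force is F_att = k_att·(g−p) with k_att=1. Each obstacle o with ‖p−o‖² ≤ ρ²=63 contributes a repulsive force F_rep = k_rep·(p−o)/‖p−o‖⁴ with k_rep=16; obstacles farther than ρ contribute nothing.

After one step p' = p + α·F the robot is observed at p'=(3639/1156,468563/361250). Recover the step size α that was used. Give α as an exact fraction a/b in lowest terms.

F_att = 1·(g−p) = 1·(3,6) = (3.0000,6.0000)
o1: d²=34 ≤ ρ²=63; F_rep = 16·(-3,5)/34² = (-0.0415,0.0692)
o2: d²=25 ≤ ρ²=63; F_rep = 16·(0,-5)/25² = (0.0000,-0.1280)
F = F_att + ΣF_rep = (2.9585,5.9412)
Δp = p'−p = (0.1479,0.2971); α = Δx/Fx = (171/1156) / (855/289) = 1/20
check: Δy/Fy = (107313/361250) / (214626/36125) = 1/20 ✓

α = 1/20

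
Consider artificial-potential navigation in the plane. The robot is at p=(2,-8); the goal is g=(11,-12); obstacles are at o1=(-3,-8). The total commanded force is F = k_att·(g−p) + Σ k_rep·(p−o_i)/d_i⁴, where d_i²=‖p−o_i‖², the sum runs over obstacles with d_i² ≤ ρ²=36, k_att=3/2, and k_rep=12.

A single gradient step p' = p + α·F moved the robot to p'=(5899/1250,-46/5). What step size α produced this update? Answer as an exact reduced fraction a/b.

α = 1/5

F_att = 3/2·(g−p) = 3/2·(9,-4) = (13.5000,-6.0000)
o1: d²=25 ≤ ρ²=36; F_rep = 12·(5,0)/25² = (0.0960,0.0000)
F = F_att + ΣF_rep = (13.5960,-6.0000)
Δp = p'−p = (2.7192,-1.2000); α = Δx/Fx = (3399/1250) / (3399/250) = 1/5
check: Δy/Fy = (-6/5) / (-6) = 1/5 ✓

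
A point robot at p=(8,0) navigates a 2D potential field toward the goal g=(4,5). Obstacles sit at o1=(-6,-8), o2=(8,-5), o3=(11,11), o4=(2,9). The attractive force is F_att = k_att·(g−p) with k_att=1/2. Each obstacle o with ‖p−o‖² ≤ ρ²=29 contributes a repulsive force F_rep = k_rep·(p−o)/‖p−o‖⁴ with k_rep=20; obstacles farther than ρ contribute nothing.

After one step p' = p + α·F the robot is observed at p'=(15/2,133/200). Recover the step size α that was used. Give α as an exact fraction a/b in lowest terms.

α = 1/4

F_att = 1/2·(g−p) = 1/2·(-4,5) = (-2.0000,2.5000)
o1: d²=260 > ρ²=29 → inactive
o2: d²=25 ≤ ρ²=29; F_rep = 20·(0,5)/25² = (0.0000,0.1600)
o3: d²=130 > ρ²=29 → inactive
o4: d²=117 > ρ²=29 → inactive
F = F_att + ΣF_rep = (-2.0000,2.6600)
Δp = p'−p = (-0.5000,0.6650); α = Δx/Fx = (-1/2) / (-2) = 1/4
check: Δy/Fy = (133/200) / (133/50) = 1/4 ✓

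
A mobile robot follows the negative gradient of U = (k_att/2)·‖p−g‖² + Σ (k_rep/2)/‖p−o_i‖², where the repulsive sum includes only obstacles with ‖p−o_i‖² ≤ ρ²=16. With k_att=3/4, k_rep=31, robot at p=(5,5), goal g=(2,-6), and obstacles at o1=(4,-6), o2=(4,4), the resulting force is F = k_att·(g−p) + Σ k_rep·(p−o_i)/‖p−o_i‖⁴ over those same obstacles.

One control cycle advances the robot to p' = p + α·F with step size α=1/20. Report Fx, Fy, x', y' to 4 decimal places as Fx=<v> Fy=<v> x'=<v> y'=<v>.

F_att = 3/4·(g−p) = 3/4·(-3,-11) = (-2.2500,-8.2500)
o1: d²=122 > ρ²=16 → inactive
o2: d²=2 ≤ ρ²=16; F_rep = 31·(1,1)/2² = (7.7500,7.7500)
F = F_att + ΣF_rep = (5.5000,-0.5000)
p' = p + 1/20·F = (5.2750,4.9750)

Fx=5.5000 Fy=-0.5000 x'=5.2750 y'=4.9750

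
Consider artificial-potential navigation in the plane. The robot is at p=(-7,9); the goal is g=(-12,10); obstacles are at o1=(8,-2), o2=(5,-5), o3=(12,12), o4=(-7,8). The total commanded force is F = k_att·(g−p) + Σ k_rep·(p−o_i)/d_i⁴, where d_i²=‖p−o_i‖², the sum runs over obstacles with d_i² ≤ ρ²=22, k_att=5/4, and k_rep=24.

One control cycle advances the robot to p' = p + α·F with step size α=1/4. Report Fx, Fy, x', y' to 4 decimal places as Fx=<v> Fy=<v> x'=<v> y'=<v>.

Fx=-6.2500 Fy=25.2500 x'=-8.5625 y'=15.3125

F_att = 5/4·(g−p) = 5/4·(-5,1) = (-6.2500,1.2500)
o1: d²=346 > ρ²=22 → inactive
o2: d²=340 > ρ²=22 → inactive
o3: d²=370 > ρ²=22 → inactive
o4: d²=1 ≤ ρ²=22; F_rep = 24·(0,1)/1² = (0.0000,24.0000)
F = F_att + ΣF_rep = (-6.2500,25.2500)
p' = p + 1/4·F = (-8.5625,15.3125)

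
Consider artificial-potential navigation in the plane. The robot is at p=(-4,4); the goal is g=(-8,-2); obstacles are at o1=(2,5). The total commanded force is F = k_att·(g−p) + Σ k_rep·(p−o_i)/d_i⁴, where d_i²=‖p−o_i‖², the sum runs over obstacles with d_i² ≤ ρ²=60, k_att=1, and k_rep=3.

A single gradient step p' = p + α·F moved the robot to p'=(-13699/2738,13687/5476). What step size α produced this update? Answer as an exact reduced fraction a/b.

α = 1/4

F_att = 1·(g−p) = 1·(-4,-6) = (-4.0000,-6.0000)
o1: d²=37 ≤ ρ²=60; F_rep = 3·(-6,-1)/37² = (-0.0131,-0.0022)
F = F_att + ΣF_rep = (-4.0131,-6.0022)
Δp = p'−p = (-1.0033,-1.5005); α = Δx/Fx = (-2747/2738) / (-5494/1369) = 1/4
check: Δy/Fy = (-8217/5476) / (-8217/1369) = 1/4 ✓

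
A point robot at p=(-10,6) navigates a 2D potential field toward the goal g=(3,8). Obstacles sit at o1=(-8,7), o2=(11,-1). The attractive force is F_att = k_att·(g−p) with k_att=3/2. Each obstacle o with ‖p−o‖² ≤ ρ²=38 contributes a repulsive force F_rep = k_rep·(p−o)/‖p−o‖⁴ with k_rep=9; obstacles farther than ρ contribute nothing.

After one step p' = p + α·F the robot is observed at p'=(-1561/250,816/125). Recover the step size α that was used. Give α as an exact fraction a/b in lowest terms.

α = 1/5

F_att = 3/2·(g−p) = 3/2·(13,2) = (19.5000,3.0000)
o1: d²=5 ≤ ρ²=38; F_rep = 9·(-2,-1)/5² = (-0.7200,-0.3600)
o2: d²=490 > ρ²=38 → inactive
F = F_att + ΣF_rep = (18.7800,2.6400)
Δp = p'−p = (3.7560,0.5280); α = Δx/Fx = (939/250) / (939/50) = 1/5
check: Δy/Fy = (66/125) / (66/25) = 1/5 ✓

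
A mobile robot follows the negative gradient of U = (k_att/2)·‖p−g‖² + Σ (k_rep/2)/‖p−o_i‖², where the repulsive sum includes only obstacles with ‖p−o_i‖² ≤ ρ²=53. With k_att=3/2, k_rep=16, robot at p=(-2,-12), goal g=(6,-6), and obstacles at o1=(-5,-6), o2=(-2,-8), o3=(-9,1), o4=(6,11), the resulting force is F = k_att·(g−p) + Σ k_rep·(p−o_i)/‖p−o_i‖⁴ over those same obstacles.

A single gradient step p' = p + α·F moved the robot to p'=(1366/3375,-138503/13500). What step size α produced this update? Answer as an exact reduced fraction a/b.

α = 1/5

F_att = 3/2·(g−p) = 3/2·(8,6) = (12.0000,9.0000)
o1: d²=45 ≤ ρ²=53; F_rep = 16·(3,-6)/45² = (0.0237,-0.0474)
o2: d²=16 ≤ ρ²=53; F_rep = 16·(0,-4)/16² = (0.0000,-0.2500)
o3: d²=218 > ρ²=53 → inactive
o4: d²=593 > ρ²=53 → inactive
F = F_att + ΣF_rep = (12.0237,8.7026)
Δp = p'−p = (2.4047,1.7405); α = Δx/Fx = (8116/3375) / (8116/675) = 1/5
check: Δy/Fy = (23497/13500) / (23497/2700) = 1/5 ✓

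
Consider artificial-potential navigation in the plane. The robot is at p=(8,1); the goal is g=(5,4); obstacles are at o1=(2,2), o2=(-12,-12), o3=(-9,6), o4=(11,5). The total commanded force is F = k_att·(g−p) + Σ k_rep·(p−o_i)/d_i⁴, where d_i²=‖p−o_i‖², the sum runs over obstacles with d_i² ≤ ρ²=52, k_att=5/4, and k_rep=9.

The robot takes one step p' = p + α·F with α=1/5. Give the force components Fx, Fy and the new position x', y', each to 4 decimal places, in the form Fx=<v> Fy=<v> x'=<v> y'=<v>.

Fx=-3.7538 Fy=3.6858 x'=7.2492 y'=1.7372

F_att = 5/4·(g−p) = 5/4·(-3,3) = (-3.7500,3.7500)
o1: d²=37 ≤ ρ²=52; F_rep = 9·(6,-1)/37² = (0.0394,-0.0066)
o2: d²=569 > ρ²=52 → inactive
o3: d²=314 > ρ²=52 → inactive
o4: d²=25 ≤ ρ²=52; F_rep = 9·(-3,-4)/25² = (-0.0432,-0.0576)
F = F_att + ΣF_rep = (-3.7538,3.6858)
p' = p + 1/5·F = (7.2492,1.7372)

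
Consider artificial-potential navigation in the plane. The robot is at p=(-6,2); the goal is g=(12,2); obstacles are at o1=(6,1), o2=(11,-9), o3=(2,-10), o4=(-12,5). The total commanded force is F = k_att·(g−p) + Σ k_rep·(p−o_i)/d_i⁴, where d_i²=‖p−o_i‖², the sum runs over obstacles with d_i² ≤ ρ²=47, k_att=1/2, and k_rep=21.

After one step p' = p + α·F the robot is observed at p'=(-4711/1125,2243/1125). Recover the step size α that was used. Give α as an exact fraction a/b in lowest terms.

F_att = 1/2·(g−p) = 1/2·(18,0) = (9.0000,0.0000)
o1: d²=145 > ρ²=47 → inactive
o2: d²=410 > ρ²=47 → inactive
o3: d²=208 > ρ²=47 → inactive
o4: d²=45 ≤ ρ²=47; F_rep = 21·(6,-3)/45² = (0.0622,-0.0311)
F = F_att + ΣF_rep = (9.0622,-0.0311)
Δp = p'−p = (1.8124,-0.0062); α = Δx/Fx = (2039/1125) / (2039/225) = 1/5
check: Δy/Fy = (-7/1125) / (-7/225) = 1/5 ✓

α = 1/5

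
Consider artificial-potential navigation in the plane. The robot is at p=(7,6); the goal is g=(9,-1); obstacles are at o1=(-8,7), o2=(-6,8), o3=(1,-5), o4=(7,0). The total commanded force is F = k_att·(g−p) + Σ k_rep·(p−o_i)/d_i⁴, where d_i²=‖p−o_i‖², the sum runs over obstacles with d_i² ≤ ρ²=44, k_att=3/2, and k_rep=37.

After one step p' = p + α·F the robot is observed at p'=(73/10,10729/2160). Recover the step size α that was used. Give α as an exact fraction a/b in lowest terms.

α = 1/10

F_att = 3/2·(g−p) = 3/2·(2,-7) = (3.0000,-10.5000)
o1: d²=226 > ρ²=44 → inactive
o2: d²=173 > ρ²=44 → inactive
o3: d²=157 > ρ²=44 → inactive
o4: d²=36 ≤ ρ²=44; F_rep = 37·(0,6)/36² = (0.0000,0.1713)
F = F_att + ΣF_rep = (3.0000,-10.3287)
Δp = p'−p = (0.3000,-1.0329); α = Δx/Fx = (3/10) / (3) = 1/10
check: Δy/Fy = (-2231/2160) / (-2231/216) = 1/10 ✓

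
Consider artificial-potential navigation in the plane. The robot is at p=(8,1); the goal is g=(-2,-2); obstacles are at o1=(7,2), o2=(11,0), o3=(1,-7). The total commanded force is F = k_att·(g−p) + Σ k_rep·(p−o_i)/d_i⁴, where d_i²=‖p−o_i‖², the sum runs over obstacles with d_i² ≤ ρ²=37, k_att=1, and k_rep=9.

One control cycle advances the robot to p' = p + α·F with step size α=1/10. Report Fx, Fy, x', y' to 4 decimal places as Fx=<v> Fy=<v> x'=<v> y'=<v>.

Fx=-8.0200 Fy=-5.1600 x'=7.1980 y'=0.4840

F_att = 1·(g−p) = 1·(-10,-3) = (-10.0000,-3.0000)
o1: d²=2 ≤ ρ²=37; F_rep = 9·(1,-1)/2² = (2.2500,-2.2500)
o2: d²=10 ≤ ρ²=37; F_rep = 9·(-3,1)/10² = (-0.2700,0.0900)
o3: d²=113 > ρ²=37 → inactive
F = F_att + ΣF_rep = (-8.0200,-5.1600)
p' = p + 1/10·F = (7.1980,0.4840)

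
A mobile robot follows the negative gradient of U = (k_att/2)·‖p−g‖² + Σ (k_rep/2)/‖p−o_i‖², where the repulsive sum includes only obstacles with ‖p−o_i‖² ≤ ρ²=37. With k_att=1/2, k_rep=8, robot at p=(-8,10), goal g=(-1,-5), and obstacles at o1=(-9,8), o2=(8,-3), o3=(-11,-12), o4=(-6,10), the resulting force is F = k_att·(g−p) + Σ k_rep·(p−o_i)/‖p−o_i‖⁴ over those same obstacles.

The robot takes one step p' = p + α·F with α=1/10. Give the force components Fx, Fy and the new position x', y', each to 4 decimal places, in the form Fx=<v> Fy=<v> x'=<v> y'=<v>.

F_att = 1/2·(g−p) = 1/2·(7,-15) = (3.5000,-7.5000)
o1: d²=5 ≤ ρ²=37; F_rep = 8·(1,2)/5² = (0.3200,0.6400)
o2: d²=425 > ρ²=37 → inactive
o3: d²=493 > ρ²=37 → inactive
o4: d²=4 ≤ ρ²=37; F_rep = 8·(-2,0)/4² = (-1.0000,0.0000)
F = F_att + ΣF_rep = (2.8200,-6.8600)
p' = p + 1/10·F = (-7.7180,9.3140)

Fx=2.8200 Fy=-6.8600 x'=-7.7180 y'=9.3140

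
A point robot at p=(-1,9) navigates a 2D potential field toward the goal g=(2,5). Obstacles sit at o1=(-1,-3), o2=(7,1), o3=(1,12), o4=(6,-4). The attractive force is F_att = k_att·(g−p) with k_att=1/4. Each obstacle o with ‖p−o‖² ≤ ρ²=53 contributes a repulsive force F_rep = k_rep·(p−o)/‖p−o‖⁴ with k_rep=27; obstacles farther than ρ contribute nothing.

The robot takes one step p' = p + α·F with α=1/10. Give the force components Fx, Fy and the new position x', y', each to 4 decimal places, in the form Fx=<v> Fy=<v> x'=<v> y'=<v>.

F_att = 1/4·(g−p) = 1/4·(3,-4) = (0.7500,-1.0000)
o1: d²=144 > ρ²=53 → inactive
o2: d²=128 > ρ²=53 → inactive
o3: d²=13 ≤ ρ²=53; F_rep = 27·(-2,-3)/13² = (-0.3195,-0.4793)
o4: d²=218 > ρ²=53 → inactive
F = F_att + ΣF_rep = (0.4305,-1.4793)
p' = p + 1/10·F = (-0.9570,8.8521)

Fx=0.4305 Fy=-1.4793 x'=-0.9570 y'=8.8521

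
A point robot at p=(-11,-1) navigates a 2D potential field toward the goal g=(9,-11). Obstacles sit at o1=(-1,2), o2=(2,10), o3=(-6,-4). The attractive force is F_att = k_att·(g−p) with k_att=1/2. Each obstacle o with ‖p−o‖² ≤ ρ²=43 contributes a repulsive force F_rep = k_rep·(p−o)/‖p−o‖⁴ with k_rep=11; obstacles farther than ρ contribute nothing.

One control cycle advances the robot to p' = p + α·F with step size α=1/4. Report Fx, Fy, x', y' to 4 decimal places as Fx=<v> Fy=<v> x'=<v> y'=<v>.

F_att = 1/2·(g−p) = 1/2·(20,-10) = (10.0000,-5.0000)
o1: d²=109 > ρ²=43 → inactive
o2: d²=290 > ρ²=43 → inactive
o3: d²=34 ≤ ρ²=43; F_rep = 11·(-5,3)/34² = (-0.0476,0.0285)
F = F_att + ΣF_rep = (9.9524,-4.9715)
p' = p + 1/4·F = (-8.5119,-2.2429)

Fx=9.9524 Fy=-4.9715 x'=-8.5119 y'=-2.2429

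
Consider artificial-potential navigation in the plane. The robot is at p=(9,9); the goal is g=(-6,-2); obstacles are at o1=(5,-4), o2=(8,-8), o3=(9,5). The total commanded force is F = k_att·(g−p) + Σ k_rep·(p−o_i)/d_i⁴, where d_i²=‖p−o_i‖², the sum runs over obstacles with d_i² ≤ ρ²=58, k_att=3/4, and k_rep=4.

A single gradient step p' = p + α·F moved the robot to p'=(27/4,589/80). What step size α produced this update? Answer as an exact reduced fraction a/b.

F_att = 3/4·(g−p) = 3/4·(-15,-11) = (-11.2500,-8.2500)
o1: d²=185 > ρ²=58 → inactive
o2: d²=290 > ρ²=58 → inactive
o3: d²=16 ≤ ρ²=58; F_rep = 4·(0,4)/16² = (0.0000,0.0625)
F = F_att + ΣF_rep = (-11.2500,-8.1875)
Δp = p'−p = (-2.2500,-1.6375); α = Δx/Fx = (-9/4) / (-45/4) = 1/5
check: Δy/Fy = (-131/80) / (-131/16) = 1/5 ✓

α = 1/5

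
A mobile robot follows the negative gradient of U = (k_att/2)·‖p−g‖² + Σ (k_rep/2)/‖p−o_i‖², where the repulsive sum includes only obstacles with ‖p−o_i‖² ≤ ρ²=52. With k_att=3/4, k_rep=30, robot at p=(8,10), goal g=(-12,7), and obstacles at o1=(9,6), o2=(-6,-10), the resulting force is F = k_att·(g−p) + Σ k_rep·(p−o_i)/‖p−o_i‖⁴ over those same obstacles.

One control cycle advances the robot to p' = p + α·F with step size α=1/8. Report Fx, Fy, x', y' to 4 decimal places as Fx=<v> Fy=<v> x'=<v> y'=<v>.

F_att = 3/4·(g−p) = 3/4·(-20,-3) = (-15.0000,-2.2500)
o1: d²=17 ≤ ρ²=52; F_rep = 30·(-1,4)/17² = (-0.1038,0.4152)
o2: d²=596 > ρ²=52 → inactive
F = F_att + ΣF_rep = (-15.1038,-1.8348)
p' = p + 1/8·F = (6.1120,9.7707)

Fx=-15.1038 Fy=-1.8348 x'=6.1120 y'=9.7707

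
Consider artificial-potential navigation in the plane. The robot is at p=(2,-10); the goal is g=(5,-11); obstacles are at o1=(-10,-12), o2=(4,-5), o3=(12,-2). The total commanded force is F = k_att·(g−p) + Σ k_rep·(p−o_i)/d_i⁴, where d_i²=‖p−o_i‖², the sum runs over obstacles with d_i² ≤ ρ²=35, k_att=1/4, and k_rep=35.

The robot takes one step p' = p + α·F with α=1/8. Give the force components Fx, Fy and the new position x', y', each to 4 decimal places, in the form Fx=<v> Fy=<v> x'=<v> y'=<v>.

F_att = 1/4·(g−p) = 1/4·(3,-1) = (0.7500,-0.2500)
o1: d²=148 > ρ²=35 → inactive
o2: d²=29 ≤ ρ²=35; F_rep = 35·(-2,-5)/29² = (-0.0832,-0.2081)
o3: d²=164 > ρ²=35 → inactive
F = F_att + ΣF_rep = (0.6668,-0.4581)
p' = p + 1/8·F = (2.0833,-10.0573)

Fx=0.6668 Fy=-0.4581 x'=2.0833 y'=-10.0573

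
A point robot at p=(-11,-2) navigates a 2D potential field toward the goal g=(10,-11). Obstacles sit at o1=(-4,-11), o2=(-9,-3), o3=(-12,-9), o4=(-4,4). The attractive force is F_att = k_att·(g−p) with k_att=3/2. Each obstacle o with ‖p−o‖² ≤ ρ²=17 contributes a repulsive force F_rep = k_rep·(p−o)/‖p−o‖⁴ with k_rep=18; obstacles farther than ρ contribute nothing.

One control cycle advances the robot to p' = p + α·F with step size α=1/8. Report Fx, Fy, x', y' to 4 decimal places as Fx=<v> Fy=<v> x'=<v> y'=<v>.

Fx=30.0600 Fy=-12.7800 x'=-7.2425 y'=-3.5975

F_att = 3/2·(g−p) = 3/2·(21,-9) = (31.5000,-13.5000)
o1: d²=130 > ρ²=17 → inactive
o2: d²=5 ≤ ρ²=17; F_rep = 18·(-2,1)/5² = (-1.4400,0.7200)
o3: d²=50 > ρ²=17 → inactive
o4: d²=85 > ρ²=17 → inactive
F = F_att + ΣF_rep = (30.0600,-12.7800)
p' = p + 1/8·F = (-7.2425,-3.5975)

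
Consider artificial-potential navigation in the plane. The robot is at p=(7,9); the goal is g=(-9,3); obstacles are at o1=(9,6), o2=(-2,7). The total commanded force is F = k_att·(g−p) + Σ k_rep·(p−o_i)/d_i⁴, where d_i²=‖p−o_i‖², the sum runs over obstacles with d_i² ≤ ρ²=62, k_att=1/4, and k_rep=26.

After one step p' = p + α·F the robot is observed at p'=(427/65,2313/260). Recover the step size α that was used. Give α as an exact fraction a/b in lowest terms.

α = 1/10

F_att = 1/4·(g−p) = 1/4·(-16,-6) = (-4.0000,-1.5000)
o1: d²=13 ≤ ρ²=62; F_rep = 26·(-2,3)/13² = (-0.3077,0.4615)
o2: d²=85 > ρ²=62 → inactive
F = F_att + ΣF_rep = (-4.3077,-1.0385)
Δp = p'−p = (-0.4308,-0.1038); α = Δx/Fx = (-28/65) / (-56/13) = 1/10
check: Δy/Fy = (-27/260) / (-27/26) = 1/10 ✓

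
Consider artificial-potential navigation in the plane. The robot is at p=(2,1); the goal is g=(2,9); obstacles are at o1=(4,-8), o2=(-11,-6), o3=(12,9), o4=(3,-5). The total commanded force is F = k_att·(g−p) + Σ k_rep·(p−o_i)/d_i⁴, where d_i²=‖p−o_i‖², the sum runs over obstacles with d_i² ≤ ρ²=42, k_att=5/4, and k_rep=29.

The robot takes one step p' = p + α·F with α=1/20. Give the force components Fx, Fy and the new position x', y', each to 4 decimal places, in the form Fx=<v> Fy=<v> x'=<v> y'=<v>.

Fx=-0.0212 Fy=10.1271 x'=1.9989 y'=1.5064

F_att = 5/4·(g−p) = 5/4·(0,8) = (0.0000,10.0000)
o1: d²=85 > ρ²=42 → inactive
o2: d²=218 > ρ²=42 → inactive
o3: d²=164 > ρ²=42 → inactive
o4: d²=37 ≤ ρ²=42; F_rep = 29·(-1,6)/37² = (-0.0212,0.1271)
F = F_att + ΣF_rep = (-0.0212,10.1271)
p' = p + 1/20·F = (1.9989,1.5064)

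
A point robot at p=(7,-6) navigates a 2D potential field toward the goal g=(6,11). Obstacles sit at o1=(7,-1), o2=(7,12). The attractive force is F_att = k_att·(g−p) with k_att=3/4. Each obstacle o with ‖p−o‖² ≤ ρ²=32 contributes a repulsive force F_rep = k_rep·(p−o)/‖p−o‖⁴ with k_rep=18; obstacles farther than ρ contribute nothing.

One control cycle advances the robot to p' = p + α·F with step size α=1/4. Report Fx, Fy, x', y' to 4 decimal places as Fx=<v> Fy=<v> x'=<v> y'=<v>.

F_att = 3/4·(g−p) = 3/4·(-1,17) = (-0.7500,12.7500)
o1: d²=25 ≤ ρ²=32; F_rep = 18·(0,-5)/25² = (0.0000,-0.1440)
o2: d²=324 > ρ²=32 → inactive
F = F_att + ΣF_rep = (-0.7500,12.6060)
p' = p + 1/4·F = (6.8125,-2.8485)

Fx=-0.7500 Fy=12.6060 x'=6.8125 y'=-2.8485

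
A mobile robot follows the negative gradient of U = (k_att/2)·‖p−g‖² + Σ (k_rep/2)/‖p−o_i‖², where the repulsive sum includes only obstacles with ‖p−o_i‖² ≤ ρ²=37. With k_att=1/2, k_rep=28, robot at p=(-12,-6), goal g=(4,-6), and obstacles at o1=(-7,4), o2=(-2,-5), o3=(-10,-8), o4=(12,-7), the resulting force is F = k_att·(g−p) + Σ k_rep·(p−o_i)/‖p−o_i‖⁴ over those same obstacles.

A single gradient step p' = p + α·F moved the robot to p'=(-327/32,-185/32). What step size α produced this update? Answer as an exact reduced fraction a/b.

F_att = 1/2·(g−p) = 1/2·(16,0) = (8.0000,0.0000)
o1: d²=125 > ρ²=37 → inactive
o2: d²=101 > ρ²=37 → inactive
o3: d²=8 ≤ ρ²=37; F_rep = 28·(-2,2)/8² = (-0.8750,0.8750)
o4: d²=577 > ρ²=37 → inactive
F = F_att + ΣF_rep = (7.1250,0.8750)
Δp = p'−p = (1.7812,0.2188); α = Δx/Fx = (57/32) / (57/8) = 1/4
check: Δy/Fy = (7/32) / (7/8) = 1/4 ✓

α = 1/4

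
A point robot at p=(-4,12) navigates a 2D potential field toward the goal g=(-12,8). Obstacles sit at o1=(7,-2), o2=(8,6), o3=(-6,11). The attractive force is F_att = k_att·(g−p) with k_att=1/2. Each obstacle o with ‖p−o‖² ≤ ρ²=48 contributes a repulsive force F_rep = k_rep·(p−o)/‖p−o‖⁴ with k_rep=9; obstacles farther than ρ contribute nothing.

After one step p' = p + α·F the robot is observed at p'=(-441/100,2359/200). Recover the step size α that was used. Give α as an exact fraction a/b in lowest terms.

α = 1/8

F_att = 1/2·(g−p) = 1/2·(-8,-4) = (-4.0000,-2.0000)
o1: d²=317 > ρ²=48 → inactive
o2: d²=180 > ρ²=48 → inactive
o3: d²=5 ≤ ρ²=48; F_rep = 9·(2,1)/5² = (0.7200,0.3600)
F = F_att + ΣF_rep = (-3.2800,-1.6400)
Δp = p'−p = (-0.4100,-0.2050); α = Δx/Fx = (-41/100) / (-82/25) = 1/8
check: Δy/Fy = (-41/200) / (-41/25) = 1/8 ✓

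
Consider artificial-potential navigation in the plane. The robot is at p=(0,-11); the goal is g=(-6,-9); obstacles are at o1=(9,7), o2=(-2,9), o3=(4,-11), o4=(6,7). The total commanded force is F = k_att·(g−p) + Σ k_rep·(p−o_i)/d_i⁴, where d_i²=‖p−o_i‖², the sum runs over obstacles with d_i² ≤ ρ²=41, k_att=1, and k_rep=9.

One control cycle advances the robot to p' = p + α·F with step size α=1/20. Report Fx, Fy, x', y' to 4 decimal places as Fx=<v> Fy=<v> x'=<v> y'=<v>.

Fx=-6.1406 Fy=2.0000 x'=-0.3070 y'=-10.9000

F_att = 1·(g−p) = 1·(-6,2) = (-6.0000,2.0000)
o1: d²=405 > ρ²=41 → inactive
o2: d²=404 > ρ²=41 → inactive
o3: d²=16 ≤ ρ²=41; F_rep = 9·(-4,0)/16² = (-0.1406,0.0000)
o4: d²=360 > ρ²=41 → inactive
F = F_att + ΣF_rep = (-6.1406,2.0000)
p' = p + 1/20·F = (-0.3070,-10.9000)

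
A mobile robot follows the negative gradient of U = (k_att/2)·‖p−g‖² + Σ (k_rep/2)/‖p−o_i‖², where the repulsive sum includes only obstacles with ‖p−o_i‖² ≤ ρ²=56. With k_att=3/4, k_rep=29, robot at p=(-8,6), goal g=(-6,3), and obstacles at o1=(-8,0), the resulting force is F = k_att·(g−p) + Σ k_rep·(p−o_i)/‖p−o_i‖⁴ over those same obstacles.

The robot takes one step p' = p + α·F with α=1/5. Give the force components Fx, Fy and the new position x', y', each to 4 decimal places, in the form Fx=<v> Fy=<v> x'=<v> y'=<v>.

Fx=1.5000 Fy=-2.1157 x'=-7.7000 y'=5.5769

F_att = 3/4·(g−p) = 3/4·(2,-3) = (1.5000,-2.2500)
o1: d²=36 ≤ ρ²=56; F_rep = 29·(0,6)/36² = (0.0000,0.1343)
F = F_att + ΣF_rep = (1.5000,-2.1157)
p' = p + 1/5·F = (-7.7000,5.5769)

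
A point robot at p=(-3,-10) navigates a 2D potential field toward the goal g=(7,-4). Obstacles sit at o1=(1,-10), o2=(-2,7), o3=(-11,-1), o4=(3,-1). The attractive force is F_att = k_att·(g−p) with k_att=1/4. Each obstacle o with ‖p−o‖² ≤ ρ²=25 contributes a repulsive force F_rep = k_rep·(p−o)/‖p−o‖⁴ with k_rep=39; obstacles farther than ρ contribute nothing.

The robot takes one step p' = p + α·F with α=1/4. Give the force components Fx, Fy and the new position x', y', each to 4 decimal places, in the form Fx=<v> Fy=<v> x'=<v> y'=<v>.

Fx=1.8906 Fy=1.5000 x'=-2.5273 y'=-9.6250

F_att = 1/4·(g−p) = 1/4·(10,6) = (2.5000,1.5000)
o1: d²=16 ≤ ρ²=25; F_rep = 39·(-4,0)/16² = (-0.6094,0.0000)
o2: d²=290 > ρ²=25 → inactive
o3: d²=145 > ρ²=25 → inactive
o4: d²=117 > ρ²=25 → inactive
F = F_att + ΣF_rep = (1.8906,1.5000)
p' = p + 1/4·F = (-2.5273,-9.6250)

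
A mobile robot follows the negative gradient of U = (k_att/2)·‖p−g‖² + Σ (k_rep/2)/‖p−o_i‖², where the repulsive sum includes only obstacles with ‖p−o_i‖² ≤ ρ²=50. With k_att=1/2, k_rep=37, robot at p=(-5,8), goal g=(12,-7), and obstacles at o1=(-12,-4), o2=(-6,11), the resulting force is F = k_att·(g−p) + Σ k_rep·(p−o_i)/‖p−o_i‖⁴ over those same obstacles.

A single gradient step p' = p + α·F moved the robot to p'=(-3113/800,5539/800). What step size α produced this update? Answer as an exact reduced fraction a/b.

α = 1/8

F_att = 1/2·(g−p) = 1/2·(17,-15) = (8.5000,-7.5000)
o1: d²=193 > ρ²=50 → inactive
o2: d²=10 ≤ ρ²=50; F_rep = 37·(1,-3)/10² = (0.3700,-1.1100)
F = F_att + ΣF_rep = (8.8700,-8.6100)
Δp = p'−p = (1.1087,-1.0762); α = Δx/Fx = (887/800) / (887/100) = 1/8
check: Δy/Fy = (-861/800) / (-861/100) = 1/8 ✓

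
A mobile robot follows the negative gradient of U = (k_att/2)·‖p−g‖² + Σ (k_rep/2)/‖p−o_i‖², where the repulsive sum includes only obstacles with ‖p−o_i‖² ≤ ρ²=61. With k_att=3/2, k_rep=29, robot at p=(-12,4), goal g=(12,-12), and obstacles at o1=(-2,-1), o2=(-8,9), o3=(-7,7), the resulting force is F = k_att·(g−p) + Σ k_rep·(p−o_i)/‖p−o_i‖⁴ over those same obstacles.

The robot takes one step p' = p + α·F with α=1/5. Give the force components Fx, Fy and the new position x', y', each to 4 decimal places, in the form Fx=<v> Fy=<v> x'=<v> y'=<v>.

F_att = 3/2·(g−p) = 3/2·(24,-16) = (36.0000,-24.0000)
o1: d²=125 > ρ²=61 → inactive
o2: d²=41 ≤ ρ²=61; F_rep = 29·(-4,-5)/41² = (-0.0690,-0.0863)
o3: d²=34 ≤ ρ²=61; F_rep = 29·(-5,-3)/34² = (-0.1254,-0.0753)
F = F_att + ΣF_rep = (35.8056,-24.1615)
p' = p + 1/5·F = (-4.8389,-0.8323)

Fx=35.8056 Fy=-24.1615 x'=-4.8389 y'=-0.8323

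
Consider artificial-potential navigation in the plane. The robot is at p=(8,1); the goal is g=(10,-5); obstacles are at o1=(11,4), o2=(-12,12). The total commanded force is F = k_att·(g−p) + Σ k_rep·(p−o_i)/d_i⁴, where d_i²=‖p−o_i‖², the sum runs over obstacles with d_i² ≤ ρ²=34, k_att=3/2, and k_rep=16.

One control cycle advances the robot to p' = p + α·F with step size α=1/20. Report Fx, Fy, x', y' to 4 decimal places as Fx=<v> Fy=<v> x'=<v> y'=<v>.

F_att = 3/2·(g−p) = 3/2·(2,-6) = (3.0000,-9.0000)
o1: d²=18 ≤ ρ²=34; F_rep = 16·(-3,-3)/18² = (-0.1481,-0.1481)
o2: d²=521 > ρ²=34 → inactive
F = F_att + ΣF_rep = (2.8519,-9.1481)
p' = p + 1/20·F = (8.1426,0.5426)

Fx=2.8519 Fy=-9.1481 x'=8.1426 y'=0.5426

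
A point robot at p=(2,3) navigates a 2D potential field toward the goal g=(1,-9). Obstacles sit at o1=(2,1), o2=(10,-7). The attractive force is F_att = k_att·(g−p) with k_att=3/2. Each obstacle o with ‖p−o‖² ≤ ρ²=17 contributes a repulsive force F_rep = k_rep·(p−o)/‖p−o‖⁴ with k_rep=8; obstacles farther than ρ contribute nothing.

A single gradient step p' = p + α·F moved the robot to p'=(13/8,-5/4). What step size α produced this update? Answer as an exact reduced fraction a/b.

α = 1/4

F_att = 3/2·(g−p) = 3/2·(-1,-12) = (-1.5000,-18.0000)
o1: d²=4 ≤ ρ²=17; F_rep = 8·(0,2)/4² = (0.0000,1.0000)
o2: d²=164 > ρ²=17 → inactive
F = F_att + ΣF_rep = (-1.5000,-17.0000)
Δp = p'−p = (-0.3750,-4.2500); α = Δx/Fx = (-3/8) / (-3/2) = 1/4
check: Δy/Fy = (-17/4) / (-17) = 1/4 ✓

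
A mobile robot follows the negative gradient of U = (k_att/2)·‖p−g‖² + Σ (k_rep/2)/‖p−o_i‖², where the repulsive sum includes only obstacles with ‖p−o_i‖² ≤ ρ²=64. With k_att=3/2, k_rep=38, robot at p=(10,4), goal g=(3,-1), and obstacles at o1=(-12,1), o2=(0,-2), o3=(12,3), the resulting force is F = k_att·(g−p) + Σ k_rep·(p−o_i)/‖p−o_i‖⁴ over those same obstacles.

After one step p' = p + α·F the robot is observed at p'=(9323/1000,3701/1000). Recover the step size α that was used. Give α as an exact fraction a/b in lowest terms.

F_att = 3/2·(g−p) = 3/2·(-7,-5) = (-10.5000,-7.5000)
o1: d²=493 > ρ²=64 → inactive
o2: d²=136 > ρ²=64 → inactive
o3: d²=5 ≤ ρ²=64; F_rep = 38·(-2,1)/5² = (-3.0400,1.5200)
F = F_att + ΣF_rep = (-13.5400,-5.9800)
Δp = p'−p = (-0.6770,-0.2990); α = Δx/Fx = (-677/1000) / (-677/50) = 1/20
check: Δy/Fy = (-299/1000) / (-299/50) = 1/20 ✓

α = 1/20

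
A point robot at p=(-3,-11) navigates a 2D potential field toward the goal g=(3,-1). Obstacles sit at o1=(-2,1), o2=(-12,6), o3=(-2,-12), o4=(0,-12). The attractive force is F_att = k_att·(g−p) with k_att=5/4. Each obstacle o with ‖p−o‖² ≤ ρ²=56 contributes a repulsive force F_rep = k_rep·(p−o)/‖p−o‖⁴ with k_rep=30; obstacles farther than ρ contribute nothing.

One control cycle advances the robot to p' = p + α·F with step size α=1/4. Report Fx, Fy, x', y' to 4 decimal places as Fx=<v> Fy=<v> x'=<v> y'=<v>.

F_att = 5/4·(g−p) = 5/4·(6,10) = (7.5000,12.5000)
o1: d²=145 > ρ²=56 → inactive
o2: d²=370 > ρ²=56 → inactive
o3: d²=2 ≤ ρ²=56; F_rep = 30·(-1,1)/2² = (-7.5000,7.5000)
o4: d²=10 ≤ ρ²=56; F_rep = 30·(-3,1)/10² = (-0.9000,0.3000)
F = F_att + ΣF_rep = (-0.9000,20.3000)
p' = p + 1/4·F = (-3.2250,-5.9250)

Fx=-0.9000 Fy=20.3000 x'=-3.2250 y'=-5.9250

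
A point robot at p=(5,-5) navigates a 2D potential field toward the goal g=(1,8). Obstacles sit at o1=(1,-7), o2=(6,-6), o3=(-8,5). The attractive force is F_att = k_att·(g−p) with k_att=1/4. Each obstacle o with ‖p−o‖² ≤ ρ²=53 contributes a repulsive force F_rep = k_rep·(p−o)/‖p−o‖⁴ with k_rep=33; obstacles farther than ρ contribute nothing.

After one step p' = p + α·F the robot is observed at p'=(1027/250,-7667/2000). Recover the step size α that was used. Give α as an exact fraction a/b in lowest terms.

α = 1/10

F_att = 1/4·(g−p) = 1/4·(-4,13) = (-1.0000,3.2500)
o1: d²=20 ≤ ρ²=53; F_rep = 33·(4,2)/20² = (0.3300,0.1650)
o2: d²=2 ≤ ρ²=53; F_rep = 33·(-1,1)/2² = (-8.2500,8.2500)
o3: d²=269 > ρ²=53 → inactive
F = F_att + ΣF_rep = (-8.9200,11.6650)
Δp = p'−p = (-0.8920,1.1665); α = Δx/Fx = (-223/250) / (-223/25) = 1/10
check: Δy/Fy = (2333/2000) / (2333/200) = 1/10 ✓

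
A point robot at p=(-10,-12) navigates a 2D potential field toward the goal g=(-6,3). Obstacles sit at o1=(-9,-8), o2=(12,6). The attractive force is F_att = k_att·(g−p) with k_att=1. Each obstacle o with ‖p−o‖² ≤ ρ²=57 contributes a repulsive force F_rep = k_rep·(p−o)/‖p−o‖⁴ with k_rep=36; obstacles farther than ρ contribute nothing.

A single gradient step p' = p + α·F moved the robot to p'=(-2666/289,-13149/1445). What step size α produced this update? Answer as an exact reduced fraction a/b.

F_att = 1·(g−p) = 1·(4,15) = (4.0000,15.0000)
o1: d²=17 ≤ ρ²=57; F_rep = 36·(-1,-4)/17² = (-0.1246,-0.4983)
o2: d²=808 > ρ²=57 → inactive
F = F_att + ΣF_rep = (3.8754,14.5017)
Δp = p'−p = (0.7751,2.9003); α = Δx/Fx = (224/289) / (1120/289) = 1/5
check: Δy/Fy = (4191/1445) / (4191/289) = 1/5 ✓

α = 1/5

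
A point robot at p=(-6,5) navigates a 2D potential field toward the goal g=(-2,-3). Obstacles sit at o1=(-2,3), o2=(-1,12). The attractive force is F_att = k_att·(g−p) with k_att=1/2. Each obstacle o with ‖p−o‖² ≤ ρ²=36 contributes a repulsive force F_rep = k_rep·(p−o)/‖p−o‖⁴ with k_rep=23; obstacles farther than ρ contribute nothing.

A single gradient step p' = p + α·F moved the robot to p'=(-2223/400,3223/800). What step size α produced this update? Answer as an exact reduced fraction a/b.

F_att = 1/2·(g−p) = 1/2·(4,-8) = (2.0000,-4.0000)
o1: d²=20 ≤ ρ²=36; F_rep = 23·(-4,2)/20² = (-0.2300,0.1150)
o2: d²=74 > ρ²=36 → inactive
F = F_att + ΣF_rep = (1.7700,-3.8850)
Δp = p'−p = (0.4425,-0.9712); α = Δx/Fx = (177/400) / (177/100) = 1/4
check: Δy/Fy = (-777/800) / (-777/200) = 1/4 ✓

α = 1/4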